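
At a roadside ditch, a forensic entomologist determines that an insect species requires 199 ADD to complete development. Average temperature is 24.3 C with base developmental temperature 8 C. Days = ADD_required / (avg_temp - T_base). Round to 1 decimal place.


Insect development time:
Effective temperature = avg_temp - T_base = 24.3 - 8 = 16.3 C
Days = ADD / effective_temp = 199 / 16.3 = 12.2 days

12.2


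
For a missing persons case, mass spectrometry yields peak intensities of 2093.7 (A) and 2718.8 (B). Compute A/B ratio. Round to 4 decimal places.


Spectral peak ratio:
Peak A = 2093.7 counts
Peak B = 2718.8 counts
Ratio = 2093.7 / 2718.8 = 0.7701

0.7701


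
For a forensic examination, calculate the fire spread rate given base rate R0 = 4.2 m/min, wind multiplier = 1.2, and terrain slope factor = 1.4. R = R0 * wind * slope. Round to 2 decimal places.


Fire spread rate calculation:
R = R0 * wind_factor * slope_factor
= 4.2 * 1.2 * 1.4
= 5.04 * 1.4
= 7.06 m/min

7.06


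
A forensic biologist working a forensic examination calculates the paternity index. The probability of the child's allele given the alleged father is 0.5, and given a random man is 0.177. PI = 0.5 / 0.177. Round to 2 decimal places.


Paternity Index calculation:
PI = P(allele|father) / P(allele|random)
PI = 0.5 / 0.177
PI = 2.82

2.82


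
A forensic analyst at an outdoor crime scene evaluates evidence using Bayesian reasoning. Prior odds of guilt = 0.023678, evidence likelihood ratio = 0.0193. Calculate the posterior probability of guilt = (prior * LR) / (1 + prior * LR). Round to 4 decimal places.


Bayesian evidence evaluation:
Posterior odds = prior_odds * LR = 0.023678 * 0.0193 = 0.0004569854
Posterior probability = posterior_odds / (1 + posterior_odds)
= 0.0004569854 / (1 + 0.0004569854)
= 0.0004569854 / 1.0004569854
= 0.0005

0.0005


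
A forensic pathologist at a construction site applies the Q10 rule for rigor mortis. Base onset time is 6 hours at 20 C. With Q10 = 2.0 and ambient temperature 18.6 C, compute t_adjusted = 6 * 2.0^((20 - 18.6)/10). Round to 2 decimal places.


Rigor mortis time adjustment:
Exponent = (T_ref - T_actual) / 10 = (20 - 18.6) / 10 = 0.14
Q10 factor = 2.0^0.14 = 1.10191
t_adjusted = 6 * 1.10191 = 6.61 hours

6.61


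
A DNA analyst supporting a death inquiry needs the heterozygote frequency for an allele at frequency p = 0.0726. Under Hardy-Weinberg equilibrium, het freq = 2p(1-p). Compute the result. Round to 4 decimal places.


Hardy-Weinberg heterozygote frequency:
q = 1 - p = 1 - 0.0726 = 0.9274
2pq = 2 * 0.0726 * 0.9274 = 0.1347

0.1347


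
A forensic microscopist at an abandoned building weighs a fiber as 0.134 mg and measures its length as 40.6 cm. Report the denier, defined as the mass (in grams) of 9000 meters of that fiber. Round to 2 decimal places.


Denier calculation:
Mass in grams = 0.134 mg / 1000 = 0.000134 g
Length in meters = 40.6 cm / 100 = 0.406 m
Linear density = mass / length = 0.000134 / 0.406 = 0.00033005 g/m
Denier = (g/m) * 9000 = 0.00033005 * 9000 = 2.97

2.97


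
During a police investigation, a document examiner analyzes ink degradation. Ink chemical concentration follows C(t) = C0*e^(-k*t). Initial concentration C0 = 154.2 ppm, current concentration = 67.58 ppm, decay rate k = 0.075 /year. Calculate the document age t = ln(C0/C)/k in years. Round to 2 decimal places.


Document age estimation:
C0/C = 154.2 / 67.58 = 2.28174
ln(C0/C) = 0.824938
t = 0.824938 / 0.075 = 11.00 years

11.00


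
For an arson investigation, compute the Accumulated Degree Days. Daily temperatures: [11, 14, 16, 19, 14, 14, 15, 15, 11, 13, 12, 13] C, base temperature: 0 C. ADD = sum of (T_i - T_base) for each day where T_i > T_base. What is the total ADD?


Computing ADD day by day:
Day 1: max(0, 11 - 0) = 11
Day 2: max(0, 14 - 0) = 14
Day 3: max(0, 16 - 0) = 16
Day 4: max(0, 19 - 0) = 19
Day 5: max(0, 14 - 0) = 14
Day 6: max(0, 14 - 0) = 14
Day 7: max(0, 15 - 0) = 15
Day 8: max(0, 15 - 0) = 15
Day 9: max(0, 11 - 0) = 11
Day 10: max(0, 13 - 0) = 13
Day 11: max(0, 12 - 0) = 12
Day 12: max(0, 13 - 0) = 13
Total ADD = 167

167


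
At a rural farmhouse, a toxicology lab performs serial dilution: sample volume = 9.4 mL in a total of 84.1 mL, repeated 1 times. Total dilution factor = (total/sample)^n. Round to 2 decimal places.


Dilution factor calculation:
Single dilution = V_total / V_sample = 84.1 / 9.4 ≈ 8.946809
Number of dilutions = 1
Total DF = (84.1 / 9.4)^1 (full precision, rounded at the end) = 8.95

8.95


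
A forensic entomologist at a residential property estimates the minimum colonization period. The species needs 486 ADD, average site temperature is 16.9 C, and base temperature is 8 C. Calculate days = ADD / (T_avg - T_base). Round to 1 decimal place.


Insect development time:
Effective temperature = avg_temp - T_base = 16.9 - 8 = 8.9 C
Days = ADD / effective_temp = 486 / 8.9 = 54.6 days

54.6


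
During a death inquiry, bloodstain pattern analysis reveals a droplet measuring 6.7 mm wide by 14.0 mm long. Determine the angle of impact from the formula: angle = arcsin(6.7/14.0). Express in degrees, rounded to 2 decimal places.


Blood spatter impact angle calculation:
width / length = 6.7 / 14.0 = 0.478571
angle = arcsin(0.478571)
angle = 28.59 degrees

28.59


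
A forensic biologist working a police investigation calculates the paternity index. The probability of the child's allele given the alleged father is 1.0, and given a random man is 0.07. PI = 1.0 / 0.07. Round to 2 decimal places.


Paternity Index calculation:
PI = P(allele|father) / P(allele|random)
PI = 1.0 / 0.07
PI = 14.29

14.29


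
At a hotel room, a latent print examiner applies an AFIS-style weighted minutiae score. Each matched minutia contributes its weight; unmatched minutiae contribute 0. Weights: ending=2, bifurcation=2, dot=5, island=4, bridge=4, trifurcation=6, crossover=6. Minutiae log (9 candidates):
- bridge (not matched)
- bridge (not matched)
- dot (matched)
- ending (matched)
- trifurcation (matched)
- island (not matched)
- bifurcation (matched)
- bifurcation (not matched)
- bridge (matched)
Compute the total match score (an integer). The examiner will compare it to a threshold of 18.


Weighted minutiae match score:
  bridge: not matched, +0
  bridge: not matched, +0
  dot: matched, +5 (running total 5)
  ending: matched, +2 (running total 7)
  trifurcation: matched, +6 (running total 13)
  island: not matched, +0
  bifurcation: matched, +2 (running total 15)
  bifurcation: not matched, +0
  bridge: matched, +4 (running total 19)
Total score = 19
Threshold = 18; verdict = identification

19


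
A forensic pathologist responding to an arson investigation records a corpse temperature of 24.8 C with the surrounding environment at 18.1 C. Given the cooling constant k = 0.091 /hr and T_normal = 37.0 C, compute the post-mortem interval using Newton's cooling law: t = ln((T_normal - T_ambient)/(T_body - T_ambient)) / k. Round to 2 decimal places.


Using Newton's law of cooling:
t = ln((T_normal - T_ambient) / (T_body - T_ambient)) / k
T_normal - T_ambient = 18.9
T_body - T_ambient = 6.7
Ratio = 2.820896
ln(ratio) = 1.037055
t = 1.037055 / 0.091 = 11.40 hours

11.40


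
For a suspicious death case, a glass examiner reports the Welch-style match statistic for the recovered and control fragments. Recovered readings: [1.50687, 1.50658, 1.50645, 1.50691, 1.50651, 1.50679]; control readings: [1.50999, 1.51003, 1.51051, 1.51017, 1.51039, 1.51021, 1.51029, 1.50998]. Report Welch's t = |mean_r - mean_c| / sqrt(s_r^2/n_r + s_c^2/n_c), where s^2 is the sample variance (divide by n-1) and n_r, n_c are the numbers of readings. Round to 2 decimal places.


Welch's t-criterion for glass RI comparison:
Recovered mean = sum / n_r = 9.04011 / 6 = 1.506685
Control mean = sum / n_c = 12.08157 / 8 = 1.5101962
Recovered sample variance s_r^2 = 3.855e-08
Control sample variance s_c^2 = 3.75125e-08
Welch SE (unpooled) = sqrt(s_r^2/n_r + s_c^2/n_c) = sqrt(6.425e-09 + 4.68906e-09) = sqrt(1.11141e-08) = 0.000105423
|mean_r - mean_c| = 0.00351125
t = 0.00351125 / 0.000105423 = 33.31

33.31


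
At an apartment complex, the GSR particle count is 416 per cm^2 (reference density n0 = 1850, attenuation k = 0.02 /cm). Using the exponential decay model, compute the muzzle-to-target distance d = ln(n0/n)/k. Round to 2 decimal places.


GSR distance calculation:
n0/n = 1850 / 416 = 4.447115
ln(n0/n) = 1.492256
d = 1.492256 / 0.02 = 74.61 cm

74.61


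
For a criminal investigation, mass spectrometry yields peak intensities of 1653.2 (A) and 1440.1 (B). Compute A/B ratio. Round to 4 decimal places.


Spectral peak ratio:
Peak A = 1653.2 counts
Peak B = 1440.1 counts
Ratio = 1653.2 / 1440.1 = 1.1480

1.1480


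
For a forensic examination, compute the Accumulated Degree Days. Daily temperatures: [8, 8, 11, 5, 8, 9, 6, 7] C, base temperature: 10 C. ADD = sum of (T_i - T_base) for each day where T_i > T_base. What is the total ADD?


Computing ADD day by day:
Day 1: max(0, 8 - 10) = 0
Day 2: max(0, 8 - 10) = 0
Day 3: max(0, 11 - 10) = 1
Day 4: max(0, 5 - 10) = 0
Day 5: max(0, 8 - 10) = 0
Day 6: max(0, 9 - 10) = 0
Day 7: max(0, 6 - 10) = 0
Day 8: max(0, 7 - 10) = 0
Total ADD = 1

1


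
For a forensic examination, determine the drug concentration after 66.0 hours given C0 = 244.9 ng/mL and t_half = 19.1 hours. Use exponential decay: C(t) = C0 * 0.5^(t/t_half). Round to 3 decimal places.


Drug concentration decay:
Number of half-lives = t / t_half = 66.0 / 19.1 = 3.455497
Decay factor = 0.5^3.455497 = 0.09115736
C(t) = 244.9 * 0.09115736 = 22.324 ng/mL

22.324


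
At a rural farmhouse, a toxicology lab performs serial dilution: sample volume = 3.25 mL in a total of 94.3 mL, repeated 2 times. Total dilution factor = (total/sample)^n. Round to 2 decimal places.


Dilution factor calculation:
Single dilution = V_total / V_sample = 94.3 / 3.25 ≈ 29.015385
Number of dilutions = 2
Total DF = (94.3 / 3.25)^2 (full precision, rounded at the end) = 841.89

841.89


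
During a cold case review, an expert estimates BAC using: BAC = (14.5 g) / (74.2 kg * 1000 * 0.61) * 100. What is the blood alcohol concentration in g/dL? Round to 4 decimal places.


Applying the Widmark formula:
BAC = (dose_g / (body_wt * 1000 * r)) * 100
Denominator = 74.2 * 1000 * 0.61 = 45262
BAC = (14.5 / 45262) * 100
BAC = 0.0320 g/dL

0.0320


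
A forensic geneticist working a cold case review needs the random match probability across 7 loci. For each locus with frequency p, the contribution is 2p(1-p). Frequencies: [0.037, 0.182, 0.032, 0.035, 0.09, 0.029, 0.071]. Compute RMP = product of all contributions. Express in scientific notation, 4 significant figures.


Computing RMP for 7 loci:
Locus 1: 2 * 0.037 * 0.963 = 0.071262
Locus 2: 2 * 0.182 * 0.818 = 0.297752
Locus 3: 2 * 0.032 * 0.968 = 0.061952
Locus 4: 2 * 0.035 * 0.965 = 0.06755
Locus 5: 2 * 0.09 * 0.91 = 0.1638
Locus 6: 2 * 0.029 * 0.971 = 0.056318
Locus 7: 2 * 0.071 * 0.929 = 0.131918
RMP = 1.081e-07

1.081e-07


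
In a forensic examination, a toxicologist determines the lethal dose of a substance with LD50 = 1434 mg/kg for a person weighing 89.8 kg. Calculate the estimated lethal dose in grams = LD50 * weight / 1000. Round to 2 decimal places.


Lethal dose calculation:
Lethal dose = LD50 * body_weight / 1000
= 1434 * 89.8 / 1000
= 128773.2 / 1000
= 128.77 g

128.77


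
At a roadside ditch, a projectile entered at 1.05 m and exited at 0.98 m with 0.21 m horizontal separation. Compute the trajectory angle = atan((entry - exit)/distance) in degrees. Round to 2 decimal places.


Bullet trajectory angle:
Height difference = 1.05 - 0.98 = 0.07 m
angle = atan(0.07 / 0.21)
angle = atan(0.333333)
angle = 18.43 degrees

18.43


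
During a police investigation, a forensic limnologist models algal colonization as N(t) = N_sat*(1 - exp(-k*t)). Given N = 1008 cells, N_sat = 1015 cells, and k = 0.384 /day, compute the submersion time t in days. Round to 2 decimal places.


PMSI from diatom colonization curve:
N / N_sat = 1008 / 1015 = 0.993103
1 - N/N_sat = 0.006897
ln(1 - N/N_sat) = -4.976669
t = -ln(1 - N/N_sat) / k = -(-4.976669) / 0.384 = 12.96 days

12.96


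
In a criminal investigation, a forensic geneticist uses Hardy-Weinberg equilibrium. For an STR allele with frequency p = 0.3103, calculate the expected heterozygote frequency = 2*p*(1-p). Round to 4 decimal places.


Hardy-Weinberg heterozygote frequency:
q = 1 - p = 1 - 0.3103 = 0.6897
2pq = 2 * 0.3103 * 0.6897 = 0.4280

0.4280


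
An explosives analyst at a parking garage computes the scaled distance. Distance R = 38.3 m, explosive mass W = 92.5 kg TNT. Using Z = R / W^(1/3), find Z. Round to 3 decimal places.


Scaled distance calculation:
W^(1/3) = 92.5^(1/3) = 4.522521
Z = R / W^(1/3) = 38.3 / 4.522521
Z = 8.469 m/kg^(1/3)

8.469


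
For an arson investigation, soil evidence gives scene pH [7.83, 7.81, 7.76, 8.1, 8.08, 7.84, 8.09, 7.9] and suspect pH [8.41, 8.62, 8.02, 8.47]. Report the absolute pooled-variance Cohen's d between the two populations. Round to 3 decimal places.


Pooled-variance Cohen's d for soil pH comparison:
Scene mean = 63.41 / 8 = 7.92625
Suspect mean = 33.52 / 4 = 8.38
Scene sample variance s_s^2 = 0.019884
Suspect sample variance s_c^2 = 0.0654
Pooled variance = ((n_s-1)*s_s^2 + (n_c-1)*s_c^2) / (n_s + n_c - 2) = 0.033539
Pooled SD = sqrt(0.033539) = 0.183137
Mean difference = -0.45375
|d| = |-0.45375| / 0.183137 = 2.478

2.478


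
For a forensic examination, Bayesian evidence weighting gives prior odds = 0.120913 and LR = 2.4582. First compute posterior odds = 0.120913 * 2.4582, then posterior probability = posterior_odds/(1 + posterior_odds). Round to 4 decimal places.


Bayesian evidence evaluation:
Posterior odds = prior_odds * LR = 0.120913 * 2.4582 = 0.2972283
Posterior probability = posterior_odds / (1 + posterior_odds)
= 0.2972283 / (1 + 0.2972283)
= 0.2972283 / 1.2972283
= 0.2291

0.2291


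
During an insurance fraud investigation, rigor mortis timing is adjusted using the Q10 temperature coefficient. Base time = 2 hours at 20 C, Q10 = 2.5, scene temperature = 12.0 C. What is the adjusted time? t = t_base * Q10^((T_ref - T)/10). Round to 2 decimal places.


Rigor mortis time adjustment:
Exponent = (T_ref - T_actual) / 10 = (20 - 12.0) / 10 = 0.8
Q10 factor = 2.5^0.8 = 2.08138
t_adjusted = 2 * 2.08138 = 4.16 hours

4.16


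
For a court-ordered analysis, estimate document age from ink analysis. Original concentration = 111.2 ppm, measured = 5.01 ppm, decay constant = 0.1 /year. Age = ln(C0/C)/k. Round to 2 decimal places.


Document age estimation:
C0/C = 111.2 / 5.01 = 22.195609
ln(C0/C) = 3.099894
t = 3.099894 / 0.1 = 31.00 years

31.00


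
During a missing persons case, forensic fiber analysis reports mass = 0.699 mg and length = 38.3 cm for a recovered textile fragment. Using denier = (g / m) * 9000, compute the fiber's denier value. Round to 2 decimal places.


Denier calculation:
Mass in grams = 0.699 mg / 1000 = 0.000699 g
Length in meters = 38.3 cm / 100 = 0.383 m
Linear density = mass / length = 0.000699 / 0.383 = 0.00182507 g/m
Denier = (g/m) * 9000 = 0.00182507 * 9000 = 16.43

16.43


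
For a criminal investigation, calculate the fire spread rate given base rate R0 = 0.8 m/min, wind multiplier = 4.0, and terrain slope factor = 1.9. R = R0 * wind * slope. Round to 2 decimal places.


Fire spread rate calculation:
R = R0 * wind_factor * slope_factor
= 0.8 * 4.0 * 1.9
= 3.2 * 1.9
= 6.08 m/min

6.08


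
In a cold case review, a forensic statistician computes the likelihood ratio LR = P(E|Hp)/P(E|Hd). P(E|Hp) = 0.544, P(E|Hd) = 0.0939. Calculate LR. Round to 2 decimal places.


Likelihood ratio calculation:
LR = P(E|Hp) / P(E|Hd)
LR = 0.544 / 0.0939
LR = 5.79

5.79


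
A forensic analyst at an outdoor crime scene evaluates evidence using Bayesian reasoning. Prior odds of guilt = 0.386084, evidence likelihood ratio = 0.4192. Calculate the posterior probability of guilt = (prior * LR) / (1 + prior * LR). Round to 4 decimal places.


Bayesian evidence evaluation:
Posterior odds = prior_odds * LR = 0.386084 * 0.4192 = 0.1618464
Posterior probability = posterior_odds / (1 + posterior_odds)
= 0.1618464 / (1 + 0.1618464)
= 0.1618464 / 1.1618464
= 0.1393

0.1393


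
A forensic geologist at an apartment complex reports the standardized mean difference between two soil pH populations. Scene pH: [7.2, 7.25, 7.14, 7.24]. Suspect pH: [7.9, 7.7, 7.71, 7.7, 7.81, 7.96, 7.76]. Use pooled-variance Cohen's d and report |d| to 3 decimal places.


Pooled-variance Cohen's d for soil pH comparison:
Scene mean = 28.83 / 4 = 7.2075
Suspect mean = 54.54 / 7 = 7.791429
Scene sample variance s_s^2 = 0.002492
Suspect sample variance s_c^2 = 0.010814
Pooled variance = ((n_s-1)*s_s^2 + (n_c-1)*s_c^2) / (n_s + n_c - 2) = 0.00804
Pooled SD = sqrt(0.00804) = 0.089666
Mean difference = -0.583929
|d| = |-0.583929| / 0.089666 = 6.512

6.512


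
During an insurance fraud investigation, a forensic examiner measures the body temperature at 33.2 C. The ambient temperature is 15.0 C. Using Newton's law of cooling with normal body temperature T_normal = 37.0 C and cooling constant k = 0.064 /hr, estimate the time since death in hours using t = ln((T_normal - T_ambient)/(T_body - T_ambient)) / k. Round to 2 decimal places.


Using Newton's law of cooling:
t = ln((T_normal - T_ambient) / (T_body - T_ambient)) / k
T_normal - T_ambient = 22.0
T_body - T_ambient = 18.2
Ratio = 1.208791
ln(ratio) = 0.189621
t = 0.189621 / 0.064 = 2.96 hours

2.96


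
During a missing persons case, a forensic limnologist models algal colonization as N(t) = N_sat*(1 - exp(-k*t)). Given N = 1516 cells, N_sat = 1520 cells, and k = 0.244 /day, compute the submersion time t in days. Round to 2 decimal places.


PMSI from diatom colonization curve:
N / N_sat = 1516 / 1520 = 0.997368
1 - N/N_sat = 0.002632
ln(1 - N/N_sat) = -5.940011
t = -ln(1 - N/N_sat) / k = -(-5.940011) / 0.244 = 24.34 days

24.34


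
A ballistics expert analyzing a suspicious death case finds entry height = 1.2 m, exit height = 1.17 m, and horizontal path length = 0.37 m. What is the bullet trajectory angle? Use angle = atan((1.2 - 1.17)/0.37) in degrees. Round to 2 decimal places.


Bullet trajectory angle:
Height difference = 1.2 - 1.17 = 0.03 m
angle = atan(0.03 / 0.37)
angle = atan(0.081081)
angle = 4.64 degrees

4.64


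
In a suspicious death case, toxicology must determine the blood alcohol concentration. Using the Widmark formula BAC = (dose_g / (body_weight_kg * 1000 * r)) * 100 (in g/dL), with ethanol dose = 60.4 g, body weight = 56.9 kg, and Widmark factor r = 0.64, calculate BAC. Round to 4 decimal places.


Applying the Widmark formula:
BAC = (dose_g / (body_wt * 1000 * r)) * 100
Denominator = 56.9 * 1000 * 0.64 = 36416
BAC = (60.4 / 36416) * 100
BAC = 0.1659 g/dL

0.1659


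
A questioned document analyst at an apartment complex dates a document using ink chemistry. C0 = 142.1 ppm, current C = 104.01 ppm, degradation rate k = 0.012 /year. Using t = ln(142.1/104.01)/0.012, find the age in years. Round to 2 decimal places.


Document age estimation:
C0/C = 142.1 / 104.01 = 1.366215
ln(C0/C) = 0.312044
t = 0.312044 / 0.012 = 26.00 years

26.00


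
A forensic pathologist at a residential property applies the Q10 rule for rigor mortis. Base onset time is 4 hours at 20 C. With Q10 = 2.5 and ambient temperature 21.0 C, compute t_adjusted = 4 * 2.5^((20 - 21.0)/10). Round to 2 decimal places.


Rigor mortis time adjustment:
Exponent = (T_ref - T_actual) / 10 = (20 - 21.0) / 10 = -0.1
Q10 factor = 2.5^-0.1 = 0.91244
t_adjusted = 4 * 0.91244 = 3.65 hours

3.65


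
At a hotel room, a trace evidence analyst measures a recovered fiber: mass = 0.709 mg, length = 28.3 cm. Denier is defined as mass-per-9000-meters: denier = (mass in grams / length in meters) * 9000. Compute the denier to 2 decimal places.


Denier calculation:
Mass in grams = 0.709 mg / 1000 = 0.000709 g
Length in meters = 28.3 cm / 100 = 0.283 m
Linear density = mass / length = 0.000709 / 0.283 = 0.0025053 g/m
Denier = (g/m) * 9000 = 0.0025053 * 9000 = 22.55

22.55


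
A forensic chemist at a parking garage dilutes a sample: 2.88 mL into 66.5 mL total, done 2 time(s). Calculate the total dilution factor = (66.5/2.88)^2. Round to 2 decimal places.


Dilution factor calculation:
Single dilution = V_total / V_sample = 66.5 / 2.88 ≈ 23.090278
Number of dilutions = 2
Total DF = (66.5 / 2.88)^2 (full precision, rounded at the end) = 533.16

533.16


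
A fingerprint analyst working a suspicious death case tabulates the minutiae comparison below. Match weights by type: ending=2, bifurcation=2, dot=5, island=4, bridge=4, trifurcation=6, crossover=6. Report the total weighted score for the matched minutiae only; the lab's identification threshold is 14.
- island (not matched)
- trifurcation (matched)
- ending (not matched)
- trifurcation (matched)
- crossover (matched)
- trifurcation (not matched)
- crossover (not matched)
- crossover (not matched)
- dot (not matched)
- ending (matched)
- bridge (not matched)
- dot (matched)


Weighted minutiae match score:
  island: not matched, +0
  trifurcation: matched, +6 (running total 6)
  ending: not matched, +0
  trifurcation: matched, +6 (running total 12)
  crossover: matched, +6 (running total 18)
  trifurcation: not matched, +0
  crossover: not matched, +0
  crossover: not matched, +0
  dot: not matched, +0
  ending: matched, +2 (running total 20)
  bridge: not matched, +0
  dot: matched, +5 (running total 25)
Total score = 25
Threshold = 14; verdict = identification

25


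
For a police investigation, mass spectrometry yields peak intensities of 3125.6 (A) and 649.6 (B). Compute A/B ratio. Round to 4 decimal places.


Spectral peak ratio:
Peak A = 3125.6 counts
Peak B = 649.6 counts
Ratio = 3125.6 / 649.6 = 4.8116

4.8116


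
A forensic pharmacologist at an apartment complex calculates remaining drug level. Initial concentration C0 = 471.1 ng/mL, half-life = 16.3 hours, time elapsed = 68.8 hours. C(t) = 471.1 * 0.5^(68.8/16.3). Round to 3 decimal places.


Drug concentration decay:
Number of half-lives = t / t_half = 68.8 / 16.3 = 4.220859
Decay factor = 0.5^4.220859 = 0.0536284
C(t) = 471.1 * 0.0536284 = 25.264 ng/mL

25.264


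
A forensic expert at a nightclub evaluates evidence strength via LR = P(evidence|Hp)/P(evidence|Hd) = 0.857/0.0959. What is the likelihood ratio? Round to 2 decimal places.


Likelihood ratio calculation:
LR = P(E|Hp) / P(E|Hd)
LR = 0.857 / 0.0959
LR = 8.94

8.94


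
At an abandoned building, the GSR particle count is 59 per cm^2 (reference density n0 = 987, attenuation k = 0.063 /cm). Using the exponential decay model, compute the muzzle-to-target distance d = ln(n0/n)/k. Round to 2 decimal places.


GSR distance calculation:
n0/n = 987 / 59 = 16.728814
ln(n0/n) = 2.817133
d = 2.817133 / 0.063 = 44.72 cm

44.72


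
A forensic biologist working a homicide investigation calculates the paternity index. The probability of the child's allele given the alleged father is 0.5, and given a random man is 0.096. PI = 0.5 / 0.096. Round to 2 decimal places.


Paternity Index calculation:
PI = P(allele|father) / P(allele|random)
PI = 0.5 / 0.096
PI = 5.21

5.21


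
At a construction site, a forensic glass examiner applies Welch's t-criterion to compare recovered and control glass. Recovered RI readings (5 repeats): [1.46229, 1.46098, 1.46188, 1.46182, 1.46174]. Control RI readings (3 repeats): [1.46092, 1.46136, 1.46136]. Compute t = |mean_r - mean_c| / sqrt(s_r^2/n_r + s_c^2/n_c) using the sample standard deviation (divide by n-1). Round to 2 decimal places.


Welch's t-criterion for glass RI comparison:
Recovered mean = sum / n_r = 7.30871 / 5 = 1.461742
Control mean = sum / n_c = 4.38364 / 3 = 1.4612133
Recovered sample variance s_r^2 = 2.2652e-07
Control sample variance s_c^2 = 6.45333e-08
Welch SE (unpooled) = sqrt(s_r^2/n_r + s_c^2/n_c) = sqrt(4.5304e-08 + 2.15111e-08) = sqrt(6.68151e-08) = 0.000258486
|mean_r - mean_c| = 0.000528667
t = 0.000528667 / 0.000258486 = 2.05

2.05


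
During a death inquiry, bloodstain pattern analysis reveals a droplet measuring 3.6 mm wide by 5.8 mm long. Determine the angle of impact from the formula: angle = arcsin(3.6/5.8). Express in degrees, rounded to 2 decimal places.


Blood spatter impact angle calculation:
width / length = 3.6 / 5.8 = 0.62069
angle = arcsin(0.62069)
angle = 38.37 degrees

38.37


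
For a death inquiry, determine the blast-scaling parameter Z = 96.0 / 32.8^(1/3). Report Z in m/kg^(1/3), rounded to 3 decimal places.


Scaled distance calculation:
W^(1/3) = 32.8^(1/3) = 3.201041
Z = R / W^(1/3) = 96.0 / 3.201041
Z = 29.990 m/kg^(1/3)

29.990


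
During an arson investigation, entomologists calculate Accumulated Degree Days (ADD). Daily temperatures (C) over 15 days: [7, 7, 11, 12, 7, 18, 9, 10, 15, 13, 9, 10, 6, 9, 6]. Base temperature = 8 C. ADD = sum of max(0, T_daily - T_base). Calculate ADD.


Computing ADD day by day:
Day 1: max(0, 7 - 8) = 0
Day 2: max(0, 7 - 8) = 0
Day 3: max(0, 11 - 8) = 3
Day 4: max(0, 12 - 8) = 4
Day 5: max(0, 7 - 8) = 0
Day 6: max(0, 18 - 8) = 10
Day 7: max(0, 9 - 8) = 1
Day 8: max(0, 10 - 8) = 2
Day 9: max(0, 15 - 8) = 7
Day 10: max(0, 13 - 8) = 5
Day 11: max(0, 9 - 8) = 1
Day 12: max(0, 10 - 8) = 2
Day 13: max(0, 6 - 8) = 0
Day 14: max(0, 9 - 8) = 1
Day 15: max(0, 6 - 8) = 0
Total ADD = 36

36


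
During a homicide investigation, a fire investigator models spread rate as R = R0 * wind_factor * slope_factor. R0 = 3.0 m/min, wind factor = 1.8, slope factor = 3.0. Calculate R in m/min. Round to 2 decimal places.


Fire spread rate calculation:
R = R0 * wind_factor * slope_factor
= 3.0 * 1.8 * 3.0
= 5.4 * 3.0
= 16.20 m/min

16.20


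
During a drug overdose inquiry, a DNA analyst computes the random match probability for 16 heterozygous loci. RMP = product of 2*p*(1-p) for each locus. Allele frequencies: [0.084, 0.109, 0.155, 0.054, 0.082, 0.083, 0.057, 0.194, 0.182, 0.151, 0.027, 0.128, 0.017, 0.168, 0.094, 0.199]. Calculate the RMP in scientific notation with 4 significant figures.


Computing RMP for 16 loci:
Locus 1: 2 * 0.084 * 0.916 = 0.153888
Locus 2: 2 * 0.109 * 0.891 = 0.194238
Locus 3: 2 * 0.155 * 0.845 = 0.26195
Locus 4: 2 * 0.054 * 0.946 = 0.102168
Locus 5: 2 * 0.082 * 0.918 = 0.150552
Locus 6: 2 * 0.083 * 0.917 = 0.152222
Locus 7: 2 * 0.057 * 0.943 = 0.107502
Locus 8: 2 * 0.194 * 0.806 = 0.312728
Locus 9: 2 * 0.182 * 0.818 = 0.297752
Locus 10: 2 * 0.151 * 0.849 = 0.256398
Locus 11: 2 * 0.027 * 0.973 = 0.052542
Locus 12: 2 * 0.128 * 0.872 = 0.223232
Locus 13: 2 * 0.017 * 0.983 = 0.033422
Locus 14: 2 * 0.168 * 0.832 = 0.279552
Locus 15: 2 * 0.094 * 0.906 = 0.170328
Locus 16: 2 * 0.199 * 0.801 = 0.318798
RMP = 2.800e-13

2.800e-13


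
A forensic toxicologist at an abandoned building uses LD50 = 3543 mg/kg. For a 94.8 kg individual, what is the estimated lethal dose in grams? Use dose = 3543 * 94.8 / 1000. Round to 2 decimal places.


Lethal dose calculation:
Lethal dose = LD50 * body_weight / 1000
= 3543 * 94.8 / 1000
= 335876.4 / 1000
= 335.88 g

335.88


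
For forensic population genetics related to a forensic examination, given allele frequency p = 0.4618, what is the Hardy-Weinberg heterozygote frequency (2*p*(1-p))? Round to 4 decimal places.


Hardy-Weinberg heterozygote frequency:
q = 1 - p = 1 - 0.4618 = 0.5382
2pq = 2 * 0.4618 * 0.5382 = 0.4971

0.4971


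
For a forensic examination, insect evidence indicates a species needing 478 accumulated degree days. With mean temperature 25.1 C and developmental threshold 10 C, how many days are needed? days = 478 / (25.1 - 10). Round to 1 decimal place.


Insect development time:
Effective temperature = avg_temp - T_base = 25.1 - 10 = 15.1 C
Days = ADD / effective_temp = 478 / 15.1 = 31.7 days

31.7


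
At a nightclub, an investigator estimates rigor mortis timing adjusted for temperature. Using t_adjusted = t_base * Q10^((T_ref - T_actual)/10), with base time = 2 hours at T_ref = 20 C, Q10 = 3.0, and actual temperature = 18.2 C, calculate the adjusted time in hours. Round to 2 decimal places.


Rigor mortis time adjustment:
Exponent = (T_ref - T_actual) / 10 = (20 - 18.2) / 10 = 0.18
Q10 factor = 3.0^0.18 = 1.21866
t_adjusted = 2 * 1.21866 = 2.44 hours

2.44


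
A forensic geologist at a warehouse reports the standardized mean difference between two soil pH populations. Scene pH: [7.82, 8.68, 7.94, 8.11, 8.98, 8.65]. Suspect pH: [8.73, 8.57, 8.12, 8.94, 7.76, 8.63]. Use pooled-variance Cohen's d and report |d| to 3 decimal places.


Pooled-variance Cohen's d for soil pH comparison:
Scene mean = 50.18 / 6 = 8.363333
Suspect mean = 50.75 / 6 = 8.458333
Scene sample variance s_s^2 = 0.220267
Suspect sample variance s_c^2 = 0.189977
Pooled variance = ((n_s-1)*s_s^2 + (n_c-1)*s_c^2) / (n_s + n_c - 2) = 0.205122
Pooled SD = sqrt(0.205122) = 0.452904
Mean difference = -0.095
|d| = |-0.095| / 0.452904 = 0.210

0.210


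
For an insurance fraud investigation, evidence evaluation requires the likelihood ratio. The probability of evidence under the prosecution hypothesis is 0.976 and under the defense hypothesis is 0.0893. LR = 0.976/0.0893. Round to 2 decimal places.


Likelihood ratio calculation:
LR = P(E|Hp) / P(E|Hd)
LR = 0.976 / 0.0893
LR = 10.93

10.93


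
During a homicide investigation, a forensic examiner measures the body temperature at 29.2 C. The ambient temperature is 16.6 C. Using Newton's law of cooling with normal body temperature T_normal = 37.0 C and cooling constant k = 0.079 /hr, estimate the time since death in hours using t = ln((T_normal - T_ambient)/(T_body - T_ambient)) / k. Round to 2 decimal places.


Using Newton's law of cooling:
t = ln((T_normal - T_ambient) / (T_body - T_ambient)) / k
T_normal - T_ambient = 20.4
T_body - T_ambient = 12.6
Ratio = 1.619048
ln(ratio) = 0.481838
t = 0.481838 / 0.079 = 6.10 hours

6.10


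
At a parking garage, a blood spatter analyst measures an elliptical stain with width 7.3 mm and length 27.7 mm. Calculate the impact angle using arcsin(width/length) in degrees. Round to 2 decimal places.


Blood spatter impact angle calculation:
width / length = 7.3 / 27.7 = 0.263538
angle = arcsin(0.263538)
angle = 15.28 degrees

15.28


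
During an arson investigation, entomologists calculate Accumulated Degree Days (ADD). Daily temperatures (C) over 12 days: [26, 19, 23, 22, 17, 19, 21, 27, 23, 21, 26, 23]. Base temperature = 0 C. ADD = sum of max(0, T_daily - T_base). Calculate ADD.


Computing ADD day by day:
Day 1: max(0, 26 - 0) = 26
Day 2: max(0, 19 - 0) = 19
Day 3: max(0, 23 - 0) = 23
Day 4: max(0, 22 - 0) = 22
Day 5: max(0, 17 - 0) = 17
Day 6: max(0, 19 - 0) = 19
Day 7: max(0, 21 - 0) = 21
Day 8: max(0, 27 - 0) = 27
Day 9: max(0, 23 - 0) = 23
Day 10: max(0, 21 - 0) = 21
Day 11: max(0, 26 - 0) = 26
Day 12: max(0, 23 - 0) = 23
Total ADD = 267

267


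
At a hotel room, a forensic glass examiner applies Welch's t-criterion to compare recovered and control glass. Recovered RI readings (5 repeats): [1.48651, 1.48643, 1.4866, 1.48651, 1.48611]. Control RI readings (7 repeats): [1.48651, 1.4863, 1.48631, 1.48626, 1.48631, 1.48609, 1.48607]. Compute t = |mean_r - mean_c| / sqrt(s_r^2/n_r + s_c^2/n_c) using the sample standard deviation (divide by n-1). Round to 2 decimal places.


Welch's t-criterion for glass RI comparison:
Recovered mean = sum / n_r = 7.43216 / 5 = 1.486432
Control mean = sum / n_c = 10.40385 / 7 = 1.4862643
Recovered sample variance s_r^2 = 3.602e-08
Control sample variance s_c^2 = 2.23286e-08
Welch SE (unpooled) = sqrt(s_r^2/n_r + s_c^2/n_c) = sqrt(7.204e-09 + 3.1898e-09) = sqrt(1.03938e-08) = 0.00010195
|mean_r - mean_c| = 0.000167714
t = 0.000167714 / 0.00010195 = 1.65

1.65


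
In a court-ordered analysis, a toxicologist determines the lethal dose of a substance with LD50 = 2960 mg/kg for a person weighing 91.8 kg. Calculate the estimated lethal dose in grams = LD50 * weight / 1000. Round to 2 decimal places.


Lethal dose calculation:
Lethal dose = LD50 * body_weight / 1000
= 2960 * 91.8 / 1000
= 271728 / 1000
= 271.73 g

271.73


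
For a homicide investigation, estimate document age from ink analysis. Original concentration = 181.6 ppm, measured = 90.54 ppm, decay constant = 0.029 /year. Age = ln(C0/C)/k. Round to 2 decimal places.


Document age estimation:
C0/C = 181.6 / 90.54 = 2.005743
ln(C0/C) = 0.696015
t = 0.696015 / 0.029 = 24.00 years

24.00


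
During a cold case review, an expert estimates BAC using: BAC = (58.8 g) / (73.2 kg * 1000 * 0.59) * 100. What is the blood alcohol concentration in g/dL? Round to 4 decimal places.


Applying the Widmark formula:
BAC = (dose_g / (body_wt * 1000 * r)) * 100
Denominator = 73.2 * 1000 * 0.59 = 43188
BAC = (58.8 / 43188) * 100
BAC = 0.1361 g/dL

0.1361


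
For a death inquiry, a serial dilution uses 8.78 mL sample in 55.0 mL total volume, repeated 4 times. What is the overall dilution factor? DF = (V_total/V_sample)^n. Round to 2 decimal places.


Dilution factor calculation:
Single dilution = V_total / V_sample = 55.0 / 8.78 ≈ 6.264237
Number of dilutions = 4
Total DF = (55.0 / 8.78)^4 (full precision, rounded at the end) = 1539.83

1539.83


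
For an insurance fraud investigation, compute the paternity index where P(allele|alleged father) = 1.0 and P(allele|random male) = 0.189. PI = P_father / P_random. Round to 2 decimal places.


Paternity Index calculation:
PI = P(allele|father) / P(allele|random)
PI = 1.0 / 0.189
PI = 5.29

5.29


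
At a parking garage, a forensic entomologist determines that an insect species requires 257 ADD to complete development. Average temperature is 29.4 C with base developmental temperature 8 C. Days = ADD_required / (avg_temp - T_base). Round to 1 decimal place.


Insect development time:
Effective temperature = avg_temp - T_base = 29.4 - 8 = 21.4 C
Days = ADD / effective_temp = 257 / 21.4 = 12.0 days

12.0


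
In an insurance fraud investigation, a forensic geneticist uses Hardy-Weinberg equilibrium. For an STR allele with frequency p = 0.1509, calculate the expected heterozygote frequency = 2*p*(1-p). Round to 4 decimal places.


Hardy-Weinberg heterozygote frequency:
q = 1 - p = 1 - 0.1509 = 0.8491
2pq = 2 * 0.1509 * 0.8491 = 0.2563

0.2563


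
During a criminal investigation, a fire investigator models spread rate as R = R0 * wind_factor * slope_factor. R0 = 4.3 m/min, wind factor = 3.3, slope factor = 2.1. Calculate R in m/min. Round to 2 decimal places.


Fire spread rate calculation:
R = R0 * wind_factor * slope_factor
= 4.3 * 3.3 * 2.1
= 14.19 * 2.1
= 29.80 m/min

29.80


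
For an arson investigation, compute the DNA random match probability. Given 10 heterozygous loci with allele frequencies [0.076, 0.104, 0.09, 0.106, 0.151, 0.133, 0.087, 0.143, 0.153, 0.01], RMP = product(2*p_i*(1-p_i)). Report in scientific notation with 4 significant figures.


Computing RMP for 10 loci:
Locus 1: 2 * 0.076 * 0.924 = 0.140448
Locus 2: 2 * 0.104 * 0.896 = 0.186368
Locus 3: 2 * 0.09 * 0.91 = 0.1638
Locus 4: 2 * 0.106 * 0.894 = 0.189528
Locus 5: 2 * 0.151 * 0.849 = 0.256398
Locus 6: 2 * 0.133 * 0.867 = 0.230622
Locus 7: 2 * 0.087 * 0.913 = 0.158862
Locus 8: 2 * 0.143 * 0.857 = 0.245102
Locus 9: 2 * 0.153 * 0.847 = 0.259182
Locus 10: 2 * 0.01 * 0.99 = 0.0198
RMP = 9.601e-09

9.601e-09


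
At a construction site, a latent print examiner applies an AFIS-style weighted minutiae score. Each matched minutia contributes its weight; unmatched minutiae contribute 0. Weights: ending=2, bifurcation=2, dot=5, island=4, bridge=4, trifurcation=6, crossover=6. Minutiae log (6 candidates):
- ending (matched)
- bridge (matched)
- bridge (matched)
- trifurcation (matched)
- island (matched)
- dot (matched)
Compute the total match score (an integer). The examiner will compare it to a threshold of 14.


Weighted minutiae match score:
  ending: matched, +2 (running total 2)
  bridge: matched, +4 (running total 6)
  bridge: matched, +4 (running total 10)
  trifurcation: matched, +6 (running total 16)
  island: matched, +4 (running total 20)
  dot: matched, +5 (running total 25)
Total score = 25
Threshold = 14; verdict = identification

25


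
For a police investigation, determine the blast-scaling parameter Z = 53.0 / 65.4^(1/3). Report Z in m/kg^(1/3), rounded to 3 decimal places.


Scaled distance calculation:
W^(1/3) = 65.4^(1/3) = 4.028957
Z = R / W^(1/3) = 53.0 / 4.028957
Z = 13.155 m/kg^(1/3)

13.155


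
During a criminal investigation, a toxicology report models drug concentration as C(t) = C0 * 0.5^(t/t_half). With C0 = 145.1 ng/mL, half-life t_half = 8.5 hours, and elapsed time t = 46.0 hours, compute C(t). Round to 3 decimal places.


Drug concentration decay:
Number of half-lives = t / t_half = 46.0 / 8.5 = 5.411765
Decay factor = 0.5^5.411765 = 0.02349072
C(t) = 145.1 * 0.02349072 = 3.409 ng/mL

3.409


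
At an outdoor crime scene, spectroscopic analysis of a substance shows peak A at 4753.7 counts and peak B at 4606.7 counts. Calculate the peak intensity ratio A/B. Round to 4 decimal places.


Spectral peak ratio:
Peak A = 4753.7 counts
Peak B = 4606.7 counts
Ratio = 4753.7 / 4606.7 = 1.0319

1.0319


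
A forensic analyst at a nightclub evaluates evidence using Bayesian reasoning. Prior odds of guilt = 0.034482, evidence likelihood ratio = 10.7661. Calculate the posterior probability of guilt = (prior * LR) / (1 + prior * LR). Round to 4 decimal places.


Bayesian evidence evaluation:
Posterior odds = prior_odds * LR = 0.034482 * 10.7661 = 0.3712367
Posterior probability = posterior_odds / (1 + posterior_odds)
= 0.3712367 / (1 + 0.3712367)
= 0.3712367 / 1.3712367
= 0.2707

0.2707


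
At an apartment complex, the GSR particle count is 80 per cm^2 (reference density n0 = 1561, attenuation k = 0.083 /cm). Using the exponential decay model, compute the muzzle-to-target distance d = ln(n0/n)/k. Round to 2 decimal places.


GSR distance calculation:
n0/n = 1561 / 80 = 19.5125
ln(n0/n) = 2.971055
d = 2.971055 / 0.083 = 35.80 cm

35.80


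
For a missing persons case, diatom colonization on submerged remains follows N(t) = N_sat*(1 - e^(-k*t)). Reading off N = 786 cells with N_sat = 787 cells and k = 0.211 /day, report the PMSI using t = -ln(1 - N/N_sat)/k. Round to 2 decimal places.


PMSI from diatom colonization curve:
N / N_sat = 786 / 787 = 0.998729
1 - N/N_sat = 0.001271
ln(1 - N/N_sat) = -6.667951
t = -ln(1 - N/N_sat) / k = -(-6.667951) / 0.211 = 31.60 days

31.60


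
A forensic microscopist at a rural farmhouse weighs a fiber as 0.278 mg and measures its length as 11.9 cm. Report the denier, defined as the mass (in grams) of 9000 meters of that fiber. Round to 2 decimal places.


Denier calculation:
Mass in grams = 0.278 mg / 1000 = 0.000278 g
Length in meters = 11.9 cm / 100 = 0.119 m
Linear density = mass / length = 0.000278 / 0.119 = 0.00233613 g/m
Denier = (g/m) * 9000 = 0.00233613 * 9000 = 21.03

21.03


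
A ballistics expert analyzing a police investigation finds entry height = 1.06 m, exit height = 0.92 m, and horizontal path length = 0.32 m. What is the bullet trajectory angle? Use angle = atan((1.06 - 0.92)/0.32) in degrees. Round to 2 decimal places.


Bullet trajectory angle:
Height difference = 1.06 - 0.92 = 0.14 m
angle = atan(0.14 / 0.32)
angle = atan(0.4375)
angle = 23.63 degrees

23.63


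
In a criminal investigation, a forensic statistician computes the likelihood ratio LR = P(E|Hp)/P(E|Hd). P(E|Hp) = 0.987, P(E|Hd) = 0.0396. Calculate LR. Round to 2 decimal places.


Likelihood ratio calculation:
LR = P(E|Hp) / P(E|Hd)
LR = 0.987 / 0.0396
LR = 24.92

24.92


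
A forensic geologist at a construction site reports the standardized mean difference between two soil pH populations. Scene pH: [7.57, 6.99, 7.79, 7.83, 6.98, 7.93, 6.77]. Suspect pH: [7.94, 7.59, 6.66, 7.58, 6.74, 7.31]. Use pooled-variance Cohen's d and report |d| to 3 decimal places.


Pooled-variance Cohen's d for soil pH comparison:
Scene mean = 51.86 / 7 = 7.408571
Suspect mean = 43.82 / 6 = 7.303333
Scene sample variance s_s^2 = 0.231281
Suspect sample variance s_c^2 = 0.259067
Pooled variance = ((n_s-1)*s_s^2 + (n_c-1)*s_c^2) / (n_s + n_c - 2) = 0.243911
Pooled SD = sqrt(0.243911) = 0.493873
Mean difference = 0.105238
|d| = |0.105238| / 0.493873 = 0.213

0.213
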